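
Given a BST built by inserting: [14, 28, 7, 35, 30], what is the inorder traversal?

Tree insertion order: [14, 28, 7, 35, 30]
Tree (level-order array): [14, 7, 28, None, None, None, 35, 30]
Inorder traversal: [7, 14, 28, 30, 35]


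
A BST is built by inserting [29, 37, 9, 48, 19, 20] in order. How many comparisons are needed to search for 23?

Search path for 23: 29 -> 9 -> 19 -> 20
Found: False
Comparisons: 4


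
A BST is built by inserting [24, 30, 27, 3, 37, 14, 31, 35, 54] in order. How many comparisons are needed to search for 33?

Search path for 33: 24 -> 30 -> 37 -> 31 -> 35
Found: False
Comparisons: 5


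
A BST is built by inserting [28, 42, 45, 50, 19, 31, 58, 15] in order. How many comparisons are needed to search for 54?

Search path for 54: 28 -> 42 -> 45 -> 50 -> 58
Found: False
Comparisons: 5


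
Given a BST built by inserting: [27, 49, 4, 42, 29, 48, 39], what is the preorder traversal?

Tree insertion order: [27, 49, 4, 42, 29, 48, 39]
Tree (level-order array): [27, 4, 49, None, None, 42, None, 29, 48, None, 39]
Preorder traversal: [27, 4, 49, 42, 29, 39, 48]


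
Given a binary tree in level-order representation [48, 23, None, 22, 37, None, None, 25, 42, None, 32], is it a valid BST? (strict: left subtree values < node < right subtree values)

Level-order array: [48, 23, None, 22, 37, None, None, 25, 42, None, 32]
Validate using subtree bounds (lo, hi): at each node, require lo < value < hi,
then recurse left with hi=value and right with lo=value.
Preorder trace (stopping at first violation):
  at node 48 with bounds (-inf, +inf): OK
  at node 23 with bounds (-inf, 48): OK
  at node 22 with bounds (-inf, 23): OK
  at node 37 with bounds (23, 48): OK
  at node 25 with bounds (23, 37): OK
  at node 32 with bounds (25, 37): OK
  at node 42 with bounds (37, 48): OK
No violation found at any node.
Result: Valid BST


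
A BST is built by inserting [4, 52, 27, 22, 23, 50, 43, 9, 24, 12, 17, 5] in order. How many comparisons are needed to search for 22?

Search path for 22: 4 -> 52 -> 27 -> 22
Found: True
Comparisons: 4


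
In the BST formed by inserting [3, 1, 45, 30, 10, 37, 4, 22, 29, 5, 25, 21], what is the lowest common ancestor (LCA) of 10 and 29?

Tree insertion order: [3, 1, 45, 30, 10, 37, 4, 22, 29, 5, 25, 21]
Tree (level-order array): [3, 1, 45, None, None, 30, None, 10, 37, 4, 22, None, None, None, 5, 21, 29, None, None, None, None, 25]
In a BST, the LCA of p=10, q=29 is the first node v on the
root-to-leaf path with p <= v <= q (go left if both < v, right if both > v).
Walk from root:
  at 3: both 10 and 29 > 3, go right
  at 45: both 10 and 29 < 45, go left
  at 30: both 10 and 29 < 30, go left
  at 10: 10 <= 10 <= 29, this is the LCA
LCA = 10


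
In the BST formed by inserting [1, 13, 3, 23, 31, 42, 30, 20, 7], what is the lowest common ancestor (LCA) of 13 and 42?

Tree insertion order: [1, 13, 3, 23, 31, 42, 30, 20, 7]
Tree (level-order array): [1, None, 13, 3, 23, None, 7, 20, 31, None, None, None, None, 30, 42]
In a BST, the LCA of p=13, q=42 is the first node v on the
root-to-leaf path with p <= v <= q (go left if both < v, right if both > v).
Walk from root:
  at 1: both 13 and 42 > 1, go right
  at 13: 13 <= 13 <= 42, this is the LCA
LCA = 13


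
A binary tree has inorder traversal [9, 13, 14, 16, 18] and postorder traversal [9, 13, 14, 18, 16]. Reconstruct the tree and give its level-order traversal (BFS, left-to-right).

Inorder:   [9, 13, 14, 16, 18]
Postorder: [9, 13, 14, 18, 16]
Algorithm: postorder visits root last, so walk postorder right-to-left;
each value is the root of the current inorder slice — split it at that
value, recurse on the right subtree first, then the left.
Recursive splits:
  root=16; inorder splits into left=[9, 13, 14], right=[18]
  root=18; inorder splits into left=[], right=[]
  root=14; inorder splits into left=[9, 13], right=[]
  root=13; inorder splits into left=[9], right=[]
  root=9; inorder splits into left=[], right=[]
Reconstructed level-order: [16, 14, 18, 13, 9]


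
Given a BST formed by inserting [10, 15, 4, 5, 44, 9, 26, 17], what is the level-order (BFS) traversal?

Tree insertion order: [10, 15, 4, 5, 44, 9, 26, 17]
Tree (level-order array): [10, 4, 15, None, 5, None, 44, None, 9, 26, None, None, None, 17]
BFS from the root, enqueuing left then right child of each popped node:
  queue [10] -> pop 10, enqueue [4, 15], visited so far: [10]
  queue [4, 15] -> pop 4, enqueue [5], visited so far: [10, 4]
  queue [15, 5] -> pop 15, enqueue [44], visited so far: [10, 4, 15]
  queue [5, 44] -> pop 5, enqueue [9], visited so far: [10, 4, 15, 5]
  queue [44, 9] -> pop 44, enqueue [26], visited so far: [10, 4, 15, 5, 44]
  queue [9, 26] -> pop 9, enqueue [none], visited so far: [10, 4, 15, 5, 44, 9]
  queue [26] -> pop 26, enqueue [17], visited so far: [10, 4, 15, 5, 44, 9, 26]
  queue [17] -> pop 17, enqueue [none], visited so far: [10, 4, 15, 5, 44, 9, 26, 17]
Result: [10, 4, 15, 5, 44, 9, 26, 17]


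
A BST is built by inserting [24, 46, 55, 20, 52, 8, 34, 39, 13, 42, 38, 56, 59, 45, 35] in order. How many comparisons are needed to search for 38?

Search path for 38: 24 -> 46 -> 34 -> 39 -> 38
Found: True
Comparisons: 5


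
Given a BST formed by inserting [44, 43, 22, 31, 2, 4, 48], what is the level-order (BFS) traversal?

Tree insertion order: [44, 43, 22, 31, 2, 4, 48]
Tree (level-order array): [44, 43, 48, 22, None, None, None, 2, 31, None, 4]
BFS from the root, enqueuing left then right child of each popped node:
  queue [44] -> pop 44, enqueue [43, 48], visited so far: [44]
  queue [43, 48] -> pop 43, enqueue [22], visited so far: [44, 43]
  queue [48, 22] -> pop 48, enqueue [none], visited so far: [44, 43, 48]
  queue [22] -> pop 22, enqueue [2, 31], visited so far: [44, 43, 48, 22]
  queue [2, 31] -> pop 2, enqueue [4], visited so far: [44, 43, 48, 22, 2]
  queue [31, 4] -> pop 31, enqueue [none], visited so far: [44, 43, 48, 22, 2, 31]
  queue [4] -> pop 4, enqueue [none], visited so far: [44, 43, 48, 22, 2, 31, 4]
Result: [44, 43, 48, 22, 2, 31, 4]


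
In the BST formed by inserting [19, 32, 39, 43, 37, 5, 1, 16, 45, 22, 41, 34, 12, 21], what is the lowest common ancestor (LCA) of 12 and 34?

Tree insertion order: [19, 32, 39, 43, 37, 5, 1, 16, 45, 22, 41, 34, 12, 21]
Tree (level-order array): [19, 5, 32, 1, 16, 22, 39, None, None, 12, None, 21, None, 37, 43, None, None, None, None, 34, None, 41, 45]
In a BST, the LCA of p=12, q=34 is the first node v on the
root-to-leaf path with p <= v <= q (go left if both < v, right if both > v).
Walk from root:
  at 19: 12 <= 19 <= 34, this is the LCA
LCA = 19


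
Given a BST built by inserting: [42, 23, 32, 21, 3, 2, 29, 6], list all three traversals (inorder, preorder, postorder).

Tree insertion order: [42, 23, 32, 21, 3, 2, 29, 6]
Tree (level-order array): [42, 23, None, 21, 32, 3, None, 29, None, 2, 6]
Inorder (L, root, R): [2, 3, 6, 21, 23, 29, 32, 42]
Preorder (root, L, R): [42, 23, 21, 3, 2, 6, 32, 29]
Postorder (L, R, root): [2, 6, 3, 21, 29, 32, 23, 42]


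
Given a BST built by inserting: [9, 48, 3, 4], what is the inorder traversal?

Tree insertion order: [9, 48, 3, 4]
Tree (level-order array): [9, 3, 48, None, 4]
Inorder traversal: [3, 4, 9, 48]


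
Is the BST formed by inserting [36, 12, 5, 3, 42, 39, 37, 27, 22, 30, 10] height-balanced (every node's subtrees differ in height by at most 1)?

Tree (level-order array): [36, 12, 42, 5, 27, 39, None, 3, 10, 22, 30, 37]
Definition: a tree is height-balanced if, at every node, |h(left) - h(right)| <= 1 (empty subtree has height -1).
Bottom-up per-node check:
  node 3: h_left=-1, h_right=-1, diff=0 [OK], height=0
  node 10: h_left=-1, h_right=-1, diff=0 [OK], height=0
  node 5: h_left=0, h_right=0, diff=0 [OK], height=1
  node 22: h_left=-1, h_right=-1, diff=0 [OK], height=0
  node 30: h_left=-1, h_right=-1, diff=0 [OK], height=0
  node 27: h_left=0, h_right=0, diff=0 [OK], height=1
  node 12: h_left=1, h_right=1, diff=0 [OK], height=2
  node 37: h_left=-1, h_right=-1, diff=0 [OK], height=0
  node 39: h_left=0, h_right=-1, diff=1 [OK], height=1
  node 42: h_left=1, h_right=-1, diff=2 [FAIL (|1--1|=2 > 1)], height=2
  node 36: h_left=2, h_right=2, diff=0 [OK], height=3
Node 42 violates the condition: |1 - -1| = 2 > 1.
Result: Not balanced


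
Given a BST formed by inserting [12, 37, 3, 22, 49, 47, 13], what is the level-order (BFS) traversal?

Tree insertion order: [12, 37, 3, 22, 49, 47, 13]
Tree (level-order array): [12, 3, 37, None, None, 22, 49, 13, None, 47]
BFS from the root, enqueuing left then right child of each popped node:
  queue [12] -> pop 12, enqueue [3, 37], visited so far: [12]
  queue [3, 37] -> pop 3, enqueue [none], visited so far: [12, 3]
  queue [37] -> pop 37, enqueue [22, 49], visited so far: [12, 3, 37]
  queue [22, 49] -> pop 22, enqueue [13], visited so far: [12, 3, 37, 22]
  queue [49, 13] -> pop 49, enqueue [47], visited so far: [12, 3, 37, 22, 49]
  queue [13, 47] -> pop 13, enqueue [none], visited so far: [12, 3, 37, 22, 49, 13]
  queue [47] -> pop 47, enqueue [none], visited so far: [12, 3, 37, 22, 49, 13, 47]
Result: [12, 3, 37, 22, 49, 13, 47]


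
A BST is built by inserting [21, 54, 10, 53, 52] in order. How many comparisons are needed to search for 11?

Search path for 11: 21 -> 10
Found: False
Comparisons: 2


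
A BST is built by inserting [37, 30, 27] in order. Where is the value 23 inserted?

Starting tree (level order): [37, 30, None, 27]
Insertion path: 37 -> 30 -> 27
Result: insert 23 as left child of 27
Final tree (level order): [37, 30, None, 27, None, 23]


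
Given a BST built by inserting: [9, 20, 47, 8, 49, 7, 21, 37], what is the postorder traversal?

Tree insertion order: [9, 20, 47, 8, 49, 7, 21, 37]
Tree (level-order array): [9, 8, 20, 7, None, None, 47, None, None, 21, 49, None, 37]
Postorder traversal: [7, 8, 37, 21, 49, 47, 20, 9]


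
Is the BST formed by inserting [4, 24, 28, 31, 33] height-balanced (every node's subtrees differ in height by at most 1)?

Tree (level-order array): [4, None, 24, None, 28, None, 31, None, 33]
Definition: a tree is height-balanced if, at every node, |h(left) - h(right)| <= 1 (empty subtree has height -1).
Bottom-up per-node check:
  node 33: h_left=-1, h_right=-1, diff=0 [OK], height=0
  node 31: h_left=-1, h_right=0, diff=1 [OK], height=1
  node 28: h_left=-1, h_right=1, diff=2 [FAIL (|-1-1|=2 > 1)], height=2
  node 24: h_left=-1, h_right=2, diff=3 [FAIL (|-1-2|=3 > 1)], height=3
  node 4: h_left=-1, h_right=3, diff=4 [FAIL (|-1-3|=4 > 1)], height=4
Node 28 violates the condition: |-1 - 1| = 2 > 1.
Result: Not balanced


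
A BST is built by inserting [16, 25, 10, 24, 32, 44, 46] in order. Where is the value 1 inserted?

Starting tree (level order): [16, 10, 25, None, None, 24, 32, None, None, None, 44, None, 46]
Insertion path: 16 -> 10
Result: insert 1 as left child of 10
Final tree (level order): [16, 10, 25, 1, None, 24, 32, None, None, None, None, None, 44, None, 46]


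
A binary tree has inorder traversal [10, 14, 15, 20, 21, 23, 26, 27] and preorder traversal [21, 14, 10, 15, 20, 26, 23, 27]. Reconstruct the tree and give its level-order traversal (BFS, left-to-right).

Inorder:  [10, 14, 15, 20, 21, 23, 26, 27]
Preorder: [21, 14, 10, 15, 20, 26, 23, 27]
Algorithm: preorder visits root first, so consume preorder in order;
for each root, split the current inorder slice at that value into
left-subtree inorder and right-subtree inorder, then recurse.
Recursive splits:
  root=21; inorder splits into left=[10, 14, 15, 20], right=[23, 26, 27]
  root=14; inorder splits into left=[10], right=[15, 20]
  root=10; inorder splits into left=[], right=[]
  root=15; inorder splits into left=[], right=[20]
  root=20; inorder splits into left=[], right=[]
  root=26; inorder splits into left=[23], right=[27]
  root=23; inorder splits into left=[], right=[]
  root=27; inorder splits into left=[], right=[]
Reconstructed level-order: [21, 14, 26, 10, 15, 23, 27, 20]


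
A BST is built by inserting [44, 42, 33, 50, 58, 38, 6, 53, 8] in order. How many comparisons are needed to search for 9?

Search path for 9: 44 -> 42 -> 33 -> 6 -> 8
Found: False
Comparisons: 5


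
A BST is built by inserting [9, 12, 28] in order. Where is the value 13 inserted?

Starting tree (level order): [9, None, 12, None, 28]
Insertion path: 9 -> 12 -> 28
Result: insert 13 as left child of 28
Final tree (level order): [9, None, 12, None, 28, 13]


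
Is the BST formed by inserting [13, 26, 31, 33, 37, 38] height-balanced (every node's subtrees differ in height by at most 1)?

Tree (level-order array): [13, None, 26, None, 31, None, 33, None, 37, None, 38]
Definition: a tree is height-balanced if, at every node, |h(left) - h(right)| <= 1 (empty subtree has height -1).
Bottom-up per-node check:
  node 38: h_left=-1, h_right=-1, diff=0 [OK], height=0
  node 37: h_left=-1, h_right=0, diff=1 [OK], height=1
  node 33: h_left=-1, h_right=1, diff=2 [FAIL (|-1-1|=2 > 1)], height=2
  node 31: h_left=-1, h_right=2, diff=3 [FAIL (|-1-2|=3 > 1)], height=3
  node 26: h_left=-1, h_right=3, diff=4 [FAIL (|-1-3|=4 > 1)], height=4
  node 13: h_left=-1, h_right=4, diff=5 [FAIL (|-1-4|=5 > 1)], height=5
Node 33 violates the condition: |-1 - 1| = 2 > 1.
Result: Not balanced


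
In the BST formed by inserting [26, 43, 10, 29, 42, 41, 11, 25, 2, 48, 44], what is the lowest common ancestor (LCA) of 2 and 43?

Tree insertion order: [26, 43, 10, 29, 42, 41, 11, 25, 2, 48, 44]
Tree (level-order array): [26, 10, 43, 2, 11, 29, 48, None, None, None, 25, None, 42, 44, None, None, None, 41]
In a BST, the LCA of p=2, q=43 is the first node v on the
root-to-leaf path with p <= v <= q (go left if both < v, right if both > v).
Walk from root:
  at 26: 2 <= 26 <= 43, this is the LCA
LCA = 26


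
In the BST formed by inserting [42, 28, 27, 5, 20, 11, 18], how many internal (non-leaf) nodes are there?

Tree built from: [42, 28, 27, 5, 20, 11, 18]
Tree (level-order array): [42, 28, None, 27, None, 5, None, None, 20, 11, None, None, 18]
Rule: An internal node has at least one child.
Per-node child counts:
  node 42: 1 child(ren)
  node 28: 1 child(ren)
  node 27: 1 child(ren)
  node 5: 1 child(ren)
  node 20: 1 child(ren)
  node 11: 1 child(ren)
  node 18: 0 child(ren)
Matching nodes: [42, 28, 27, 5, 20, 11]
Count of internal (non-leaf) nodes: 6


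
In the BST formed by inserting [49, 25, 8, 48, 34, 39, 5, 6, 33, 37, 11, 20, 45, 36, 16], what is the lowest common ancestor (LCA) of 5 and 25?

Tree insertion order: [49, 25, 8, 48, 34, 39, 5, 6, 33, 37, 11, 20, 45, 36, 16]
Tree (level-order array): [49, 25, None, 8, 48, 5, 11, 34, None, None, 6, None, 20, 33, 39, None, None, 16, None, None, None, 37, 45, None, None, 36]
In a BST, the LCA of p=5, q=25 is the first node v on the
root-to-leaf path with p <= v <= q (go left if both < v, right if both > v).
Walk from root:
  at 49: both 5 and 25 < 49, go left
  at 25: 5 <= 25 <= 25, this is the LCA
LCA = 25


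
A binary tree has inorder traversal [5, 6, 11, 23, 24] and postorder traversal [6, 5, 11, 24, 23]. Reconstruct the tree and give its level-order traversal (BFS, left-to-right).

Inorder:   [5, 6, 11, 23, 24]
Postorder: [6, 5, 11, 24, 23]
Algorithm: postorder visits root last, so walk postorder right-to-left;
each value is the root of the current inorder slice — split it at that
value, recurse on the right subtree first, then the left.
Recursive splits:
  root=23; inorder splits into left=[5, 6, 11], right=[24]
  root=24; inorder splits into left=[], right=[]
  root=11; inorder splits into left=[5, 6], right=[]
  root=5; inorder splits into left=[], right=[6]
  root=6; inorder splits into left=[], right=[]
Reconstructed level-order: [23, 11, 24, 5, 6]


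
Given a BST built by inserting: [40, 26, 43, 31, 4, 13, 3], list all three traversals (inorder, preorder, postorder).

Tree insertion order: [40, 26, 43, 31, 4, 13, 3]
Tree (level-order array): [40, 26, 43, 4, 31, None, None, 3, 13]
Inorder (L, root, R): [3, 4, 13, 26, 31, 40, 43]
Preorder (root, L, R): [40, 26, 4, 3, 13, 31, 43]
Postorder (L, R, root): [3, 13, 4, 31, 26, 43, 40]


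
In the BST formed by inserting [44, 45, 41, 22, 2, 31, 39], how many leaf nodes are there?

Tree built from: [44, 45, 41, 22, 2, 31, 39]
Tree (level-order array): [44, 41, 45, 22, None, None, None, 2, 31, None, None, None, 39]
Rule: A leaf has 0 children.
Per-node child counts:
  node 44: 2 child(ren)
  node 41: 1 child(ren)
  node 22: 2 child(ren)
  node 2: 0 child(ren)
  node 31: 1 child(ren)
  node 39: 0 child(ren)
  node 45: 0 child(ren)
Matching nodes: [2, 39, 45]
Count of leaf nodes: 3


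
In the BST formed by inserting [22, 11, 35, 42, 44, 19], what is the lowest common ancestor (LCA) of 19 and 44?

Tree insertion order: [22, 11, 35, 42, 44, 19]
Tree (level-order array): [22, 11, 35, None, 19, None, 42, None, None, None, 44]
In a BST, the LCA of p=19, q=44 is the first node v on the
root-to-leaf path with p <= v <= q (go left if both < v, right if both > v).
Walk from root:
  at 22: 19 <= 22 <= 44, this is the LCA
LCA = 22


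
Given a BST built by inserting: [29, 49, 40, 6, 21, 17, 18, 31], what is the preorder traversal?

Tree insertion order: [29, 49, 40, 6, 21, 17, 18, 31]
Tree (level-order array): [29, 6, 49, None, 21, 40, None, 17, None, 31, None, None, 18]
Preorder traversal: [29, 6, 21, 17, 18, 49, 40, 31]


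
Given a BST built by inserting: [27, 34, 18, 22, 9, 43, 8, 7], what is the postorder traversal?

Tree insertion order: [27, 34, 18, 22, 9, 43, 8, 7]
Tree (level-order array): [27, 18, 34, 9, 22, None, 43, 8, None, None, None, None, None, 7]
Postorder traversal: [7, 8, 9, 22, 18, 43, 34, 27]


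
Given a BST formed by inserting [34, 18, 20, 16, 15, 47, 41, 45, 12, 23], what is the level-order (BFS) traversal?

Tree insertion order: [34, 18, 20, 16, 15, 47, 41, 45, 12, 23]
Tree (level-order array): [34, 18, 47, 16, 20, 41, None, 15, None, None, 23, None, 45, 12]
BFS from the root, enqueuing left then right child of each popped node:
  queue [34] -> pop 34, enqueue [18, 47], visited so far: [34]
  queue [18, 47] -> pop 18, enqueue [16, 20], visited so far: [34, 18]
  queue [47, 16, 20] -> pop 47, enqueue [41], visited so far: [34, 18, 47]
  queue [16, 20, 41] -> pop 16, enqueue [15], visited so far: [34, 18, 47, 16]
  queue [20, 41, 15] -> pop 20, enqueue [23], visited so far: [34, 18, 47, 16, 20]
  queue [41, 15, 23] -> pop 41, enqueue [45], visited so far: [34, 18, 47, 16, 20, 41]
  queue [15, 23, 45] -> pop 15, enqueue [12], visited so far: [34, 18, 47, 16, 20, 41, 15]
  queue [23, 45, 12] -> pop 23, enqueue [none], visited so far: [34, 18, 47, 16, 20, 41, 15, 23]
  queue [45, 12] -> pop 45, enqueue [none], visited so far: [34, 18, 47, 16, 20, 41, 15, 23, 45]
  queue [12] -> pop 12, enqueue [none], visited so far: [34, 18, 47, 16, 20, 41, 15, 23, 45, 12]
Result: [34, 18, 47, 16, 20, 41, 15, 23, 45, 12]


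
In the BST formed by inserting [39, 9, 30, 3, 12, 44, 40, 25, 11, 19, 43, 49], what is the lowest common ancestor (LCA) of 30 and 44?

Tree insertion order: [39, 9, 30, 3, 12, 44, 40, 25, 11, 19, 43, 49]
Tree (level-order array): [39, 9, 44, 3, 30, 40, 49, None, None, 12, None, None, 43, None, None, 11, 25, None, None, None, None, 19]
In a BST, the LCA of p=30, q=44 is the first node v on the
root-to-leaf path with p <= v <= q (go left if both < v, right if both > v).
Walk from root:
  at 39: 30 <= 39 <= 44, this is the LCA
LCA = 39


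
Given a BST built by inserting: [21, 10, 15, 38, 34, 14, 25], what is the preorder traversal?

Tree insertion order: [21, 10, 15, 38, 34, 14, 25]
Tree (level-order array): [21, 10, 38, None, 15, 34, None, 14, None, 25]
Preorder traversal: [21, 10, 15, 14, 38, 34, 25]


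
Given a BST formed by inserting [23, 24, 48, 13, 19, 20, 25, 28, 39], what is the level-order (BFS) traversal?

Tree insertion order: [23, 24, 48, 13, 19, 20, 25, 28, 39]
Tree (level-order array): [23, 13, 24, None, 19, None, 48, None, 20, 25, None, None, None, None, 28, None, 39]
BFS from the root, enqueuing left then right child of each popped node:
  queue [23] -> pop 23, enqueue [13, 24], visited so far: [23]
  queue [13, 24] -> pop 13, enqueue [19], visited so far: [23, 13]
  queue [24, 19] -> pop 24, enqueue [48], visited so far: [23, 13, 24]
  queue [19, 48] -> pop 19, enqueue [20], visited so far: [23, 13, 24, 19]
  queue [48, 20] -> pop 48, enqueue [25], visited so far: [23, 13, 24, 19, 48]
  queue [20, 25] -> pop 20, enqueue [none], visited so far: [23, 13, 24, 19, 48, 20]
  queue [25] -> pop 25, enqueue [28], visited so far: [23, 13, 24, 19, 48, 20, 25]
  queue [28] -> pop 28, enqueue [39], visited so far: [23, 13, 24, 19, 48, 20, 25, 28]
  queue [39] -> pop 39, enqueue [none], visited so far: [23, 13, 24, 19, 48, 20, 25, 28, 39]
Result: [23, 13, 24, 19, 48, 20, 25, 28, 39]


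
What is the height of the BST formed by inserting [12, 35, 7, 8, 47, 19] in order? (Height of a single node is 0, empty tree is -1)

Insertion order: [12, 35, 7, 8, 47, 19]
Tree (level-order array): [12, 7, 35, None, 8, 19, 47]
Compute height bottom-up (empty subtree = -1):
  height(8) = 1 + max(-1, -1) = 0
  height(7) = 1 + max(-1, 0) = 1
  height(19) = 1 + max(-1, -1) = 0
  height(47) = 1 + max(-1, -1) = 0
  height(35) = 1 + max(0, 0) = 1
  height(12) = 1 + max(1, 1) = 2
Height = 2


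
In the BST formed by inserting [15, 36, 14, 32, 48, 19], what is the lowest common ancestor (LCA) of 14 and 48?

Tree insertion order: [15, 36, 14, 32, 48, 19]
Tree (level-order array): [15, 14, 36, None, None, 32, 48, 19]
In a BST, the LCA of p=14, q=48 is the first node v on the
root-to-leaf path with p <= v <= q (go left if both < v, right if both > v).
Walk from root:
  at 15: 14 <= 15 <= 48, this is the LCA
LCA = 15


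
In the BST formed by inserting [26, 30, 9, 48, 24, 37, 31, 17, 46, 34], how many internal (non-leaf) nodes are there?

Tree built from: [26, 30, 9, 48, 24, 37, 31, 17, 46, 34]
Tree (level-order array): [26, 9, 30, None, 24, None, 48, 17, None, 37, None, None, None, 31, 46, None, 34]
Rule: An internal node has at least one child.
Per-node child counts:
  node 26: 2 child(ren)
  node 9: 1 child(ren)
  node 24: 1 child(ren)
  node 17: 0 child(ren)
  node 30: 1 child(ren)
  node 48: 1 child(ren)
  node 37: 2 child(ren)
  node 31: 1 child(ren)
  node 34: 0 child(ren)
  node 46: 0 child(ren)
Matching nodes: [26, 9, 24, 30, 48, 37, 31]
Count of internal (non-leaf) nodes: 7


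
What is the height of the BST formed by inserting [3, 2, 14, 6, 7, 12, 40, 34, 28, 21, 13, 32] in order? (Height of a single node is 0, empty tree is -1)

Insertion order: [3, 2, 14, 6, 7, 12, 40, 34, 28, 21, 13, 32]
Tree (level-order array): [3, 2, 14, None, None, 6, 40, None, 7, 34, None, None, 12, 28, None, None, 13, 21, 32]
Compute height bottom-up (empty subtree = -1):
  height(2) = 1 + max(-1, -1) = 0
  height(13) = 1 + max(-1, -1) = 0
  height(12) = 1 + max(-1, 0) = 1
  height(7) = 1 + max(-1, 1) = 2
  height(6) = 1 + max(-1, 2) = 3
  height(21) = 1 + max(-1, -1) = 0
  height(32) = 1 + max(-1, -1) = 0
  height(28) = 1 + max(0, 0) = 1
  height(34) = 1 + max(1, -1) = 2
  height(40) = 1 + max(2, -1) = 3
  height(14) = 1 + max(3, 3) = 4
  height(3) = 1 + max(0, 4) = 5
Height = 5


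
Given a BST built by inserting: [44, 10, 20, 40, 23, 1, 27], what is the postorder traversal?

Tree insertion order: [44, 10, 20, 40, 23, 1, 27]
Tree (level-order array): [44, 10, None, 1, 20, None, None, None, 40, 23, None, None, 27]
Postorder traversal: [1, 27, 23, 40, 20, 10, 44]


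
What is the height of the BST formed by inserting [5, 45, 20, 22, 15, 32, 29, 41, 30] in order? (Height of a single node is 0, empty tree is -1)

Insertion order: [5, 45, 20, 22, 15, 32, 29, 41, 30]
Tree (level-order array): [5, None, 45, 20, None, 15, 22, None, None, None, 32, 29, 41, None, 30]
Compute height bottom-up (empty subtree = -1):
  height(15) = 1 + max(-1, -1) = 0
  height(30) = 1 + max(-1, -1) = 0
  height(29) = 1 + max(-1, 0) = 1
  height(41) = 1 + max(-1, -1) = 0
  height(32) = 1 + max(1, 0) = 2
  height(22) = 1 + max(-1, 2) = 3
  height(20) = 1 + max(0, 3) = 4
  height(45) = 1 + max(4, -1) = 5
  height(5) = 1 + max(-1, 5) = 6
Height = 6


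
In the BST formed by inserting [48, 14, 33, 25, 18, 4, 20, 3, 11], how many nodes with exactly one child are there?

Tree built from: [48, 14, 33, 25, 18, 4, 20, 3, 11]
Tree (level-order array): [48, 14, None, 4, 33, 3, 11, 25, None, None, None, None, None, 18, None, None, 20]
Rule: These are nodes with exactly 1 non-null child.
Per-node child counts:
  node 48: 1 child(ren)
  node 14: 2 child(ren)
  node 4: 2 child(ren)
  node 3: 0 child(ren)
  node 11: 0 child(ren)
  node 33: 1 child(ren)
  node 25: 1 child(ren)
  node 18: 1 child(ren)
  node 20: 0 child(ren)
Matching nodes: [48, 33, 25, 18]
Count of nodes with exactly one child: 4


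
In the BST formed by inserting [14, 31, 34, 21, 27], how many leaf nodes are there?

Tree built from: [14, 31, 34, 21, 27]
Tree (level-order array): [14, None, 31, 21, 34, None, 27]
Rule: A leaf has 0 children.
Per-node child counts:
  node 14: 1 child(ren)
  node 31: 2 child(ren)
  node 21: 1 child(ren)
  node 27: 0 child(ren)
  node 34: 0 child(ren)
Matching nodes: [27, 34]
Count of leaf nodes: 2


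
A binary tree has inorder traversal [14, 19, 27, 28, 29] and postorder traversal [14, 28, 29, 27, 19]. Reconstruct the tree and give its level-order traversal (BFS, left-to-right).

Inorder:   [14, 19, 27, 28, 29]
Postorder: [14, 28, 29, 27, 19]
Algorithm: postorder visits root last, so walk postorder right-to-left;
each value is the root of the current inorder slice — split it at that
value, recurse on the right subtree first, then the left.
Recursive splits:
  root=19; inorder splits into left=[14], right=[27, 28, 29]
  root=27; inorder splits into left=[], right=[28, 29]
  root=29; inorder splits into left=[28], right=[]
  root=28; inorder splits into left=[], right=[]
  root=14; inorder splits into left=[], right=[]
Reconstructed level-order: [19, 14, 27, 29, 28]


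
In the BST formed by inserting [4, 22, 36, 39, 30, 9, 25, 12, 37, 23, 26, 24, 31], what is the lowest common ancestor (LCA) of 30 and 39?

Tree insertion order: [4, 22, 36, 39, 30, 9, 25, 12, 37, 23, 26, 24, 31]
Tree (level-order array): [4, None, 22, 9, 36, None, 12, 30, 39, None, None, 25, 31, 37, None, 23, 26, None, None, None, None, None, 24]
In a BST, the LCA of p=30, q=39 is the first node v on the
root-to-leaf path with p <= v <= q (go left if both < v, right if both > v).
Walk from root:
  at 4: both 30 and 39 > 4, go right
  at 22: both 30 and 39 > 22, go right
  at 36: 30 <= 36 <= 39, this is the LCA
LCA = 36


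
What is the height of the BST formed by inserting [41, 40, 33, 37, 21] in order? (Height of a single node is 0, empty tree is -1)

Insertion order: [41, 40, 33, 37, 21]
Tree (level-order array): [41, 40, None, 33, None, 21, 37]
Compute height bottom-up (empty subtree = -1):
  height(21) = 1 + max(-1, -1) = 0
  height(37) = 1 + max(-1, -1) = 0
  height(33) = 1 + max(0, 0) = 1
  height(40) = 1 + max(1, -1) = 2
  height(41) = 1 + max(2, -1) = 3
Height = 3


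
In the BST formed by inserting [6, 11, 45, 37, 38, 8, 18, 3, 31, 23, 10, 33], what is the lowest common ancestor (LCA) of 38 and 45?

Tree insertion order: [6, 11, 45, 37, 38, 8, 18, 3, 31, 23, 10, 33]
Tree (level-order array): [6, 3, 11, None, None, 8, 45, None, 10, 37, None, None, None, 18, 38, None, 31, None, None, 23, 33]
In a BST, the LCA of p=38, q=45 is the first node v on the
root-to-leaf path with p <= v <= q (go left if both < v, right if both > v).
Walk from root:
  at 6: both 38 and 45 > 6, go right
  at 11: both 38 and 45 > 11, go right
  at 45: 38 <= 45 <= 45, this is the LCA
LCA = 45


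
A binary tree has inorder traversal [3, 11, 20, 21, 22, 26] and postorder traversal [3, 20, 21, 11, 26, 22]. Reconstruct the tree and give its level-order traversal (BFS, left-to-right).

Inorder:   [3, 11, 20, 21, 22, 26]
Postorder: [3, 20, 21, 11, 26, 22]
Algorithm: postorder visits root last, so walk postorder right-to-left;
each value is the root of the current inorder slice — split it at that
value, recurse on the right subtree first, then the left.
Recursive splits:
  root=22; inorder splits into left=[3, 11, 20, 21], right=[26]
  root=26; inorder splits into left=[], right=[]
  root=11; inorder splits into left=[3], right=[20, 21]
  root=21; inorder splits into left=[20], right=[]
  root=20; inorder splits into left=[], right=[]
  root=3; inorder splits into left=[], right=[]
Reconstructed level-order: [22, 11, 26, 3, 21, 20]


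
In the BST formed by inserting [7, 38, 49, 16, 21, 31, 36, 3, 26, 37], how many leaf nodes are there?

Tree built from: [7, 38, 49, 16, 21, 31, 36, 3, 26, 37]
Tree (level-order array): [7, 3, 38, None, None, 16, 49, None, 21, None, None, None, 31, 26, 36, None, None, None, 37]
Rule: A leaf has 0 children.
Per-node child counts:
  node 7: 2 child(ren)
  node 3: 0 child(ren)
  node 38: 2 child(ren)
  node 16: 1 child(ren)
  node 21: 1 child(ren)
  node 31: 2 child(ren)
  node 26: 0 child(ren)
  node 36: 1 child(ren)
  node 37: 0 child(ren)
  node 49: 0 child(ren)
Matching nodes: [3, 26, 37, 49]
Count of leaf nodes: 4


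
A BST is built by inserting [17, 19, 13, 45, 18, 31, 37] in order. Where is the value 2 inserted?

Starting tree (level order): [17, 13, 19, None, None, 18, 45, None, None, 31, None, None, 37]
Insertion path: 17 -> 13
Result: insert 2 as left child of 13
Final tree (level order): [17, 13, 19, 2, None, 18, 45, None, None, None, None, 31, None, None, 37]


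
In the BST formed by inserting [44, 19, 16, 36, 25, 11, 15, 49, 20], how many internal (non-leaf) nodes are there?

Tree built from: [44, 19, 16, 36, 25, 11, 15, 49, 20]
Tree (level-order array): [44, 19, 49, 16, 36, None, None, 11, None, 25, None, None, 15, 20]
Rule: An internal node has at least one child.
Per-node child counts:
  node 44: 2 child(ren)
  node 19: 2 child(ren)
  node 16: 1 child(ren)
  node 11: 1 child(ren)
  node 15: 0 child(ren)
  node 36: 1 child(ren)
  node 25: 1 child(ren)
  node 20: 0 child(ren)
  node 49: 0 child(ren)
Matching nodes: [44, 19, 16, 11, 36, 25]
Count of internal (non-leaf) nodes: 6


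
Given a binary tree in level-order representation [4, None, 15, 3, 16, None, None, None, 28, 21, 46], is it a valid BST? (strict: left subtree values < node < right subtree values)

Level-order array: [4, None, 15, 3, 16, None, None, None, 28, 21, 46]
Validate using subtree bounds (lo, hi): at each node, require lo < value < hi,
then recurse left with hi=value and right with lo=value.
Preorder trace (stopping at first violation):
  at node 4 with bounds (-inf, +inf): OK
  at node 15 with bounds (4, +inf): OK
  at node 3 with bounds (4, 15): VIOLATION
Node 3 violates its bound: not (4 < 3 < 15).
Result: Not a valid BST


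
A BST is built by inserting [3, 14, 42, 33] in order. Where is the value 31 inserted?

Starting tree (level order): [3, None, 14, None, 42, 33]
Insertion path: 3 -> 14 -> 42 -> 33
Result: insert 31 as left child of 33
Final tree (level order): [3, None, 14, None, 42, 33, None, 31]


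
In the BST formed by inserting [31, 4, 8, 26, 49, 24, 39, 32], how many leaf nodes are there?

Tree built from: [31, 4, 8, 26, 49, 24, 39, 32]
Tree (level-order array): [31, 4, 49, None, 8, 39, None, None, 26, 32, None, 24]
Rule: A leaf has 0 children.
Per-node child counts:
  node 31: 2 child(ren)
  node 4: 1 child(ren)
  node 8: 1 child(ren)
  node 26: 1 child(ren)
  node 24: 0 child(ren)
  node 49: 1 child(ren)
  node 39: 1 child(ren)
  node 32: 0 child(ren)
Matching nodes: [24, 32]
Count of leaf nodes: 2


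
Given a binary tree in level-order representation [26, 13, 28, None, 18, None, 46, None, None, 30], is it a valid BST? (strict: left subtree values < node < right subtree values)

Level-order array: [26, 13, 28, None, 18, None, 46, None, None, 30]
Validate using subtree bounds (lo, hi): at each node, require lo < value < hi,
then recurse left with hi=value and right with lo=value.
Preorder trace (stopping at first violation):
  at node 26 with bounds (-inf, +inf): OK
  at node 13 with bounds (-inf, 26): OK
  at node 18 with bounds (13, 26): OK
  at node 28 with bounds (26, +inf): OK
  at node 46 with bounds (28, +inf): OK
  at node 30 with bounds (28, 46): OK
No violation found at any node.
Result: Valid BST


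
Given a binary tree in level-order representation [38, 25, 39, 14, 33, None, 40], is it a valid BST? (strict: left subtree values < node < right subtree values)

Level-order array: [38, 25, 39, 14, 33, None, 40]
Validate using subtree bounds (lo, hi): at each node, require lo < value < hi,
then recurse left with hi=value and right with lo=value.
Preorder trace (stopping at first violation):
  at node 38 with bounds (-inf, +inf): OK
  at node 25 with bounds (-inf, 38): OK
  at node 14 with bounds (-inf, 25): OK
  at node 33 with bounds (25, 38): OK
  at node 39 with bounds (38, +inf): OK
  at node 40 with bounds (39, +inf): OK
No violation found at any node.
Result: Valid BST


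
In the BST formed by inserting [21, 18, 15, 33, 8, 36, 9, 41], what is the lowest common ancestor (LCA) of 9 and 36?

Tree insertion order: [21, 18, 15, 33, 8, 36, 9, 41]
Tree (level-order array): [21, 18, 33, 15, None, None, 36, 8, None, None, 41, None, 9]
In a BST, the LCA of p=9, q=36 is the first node v on the
root-to-leaf path with p <= v <= q (go left if both < v, right if both > v).
Walk from root:
  at 21: 9 <= 21 <= 36, this is the LCA
LCA = 21


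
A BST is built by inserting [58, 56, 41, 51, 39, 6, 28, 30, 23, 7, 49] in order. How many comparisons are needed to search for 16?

Search path for 16: 58 -> 56 -> 41 -> 39 -> 6 -> 28 -> 23 -> 7
Found: False
Comparisons: 8


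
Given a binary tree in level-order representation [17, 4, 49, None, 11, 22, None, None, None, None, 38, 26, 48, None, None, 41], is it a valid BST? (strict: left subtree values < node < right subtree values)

Level-order array: [17, 4, 49, None, 11, 22, None, None, None, None, 38, 26, 48, None, None, 41]
Validate using subtree bounds (lo, hi): at each node, require lo < value < hi,
then recurse left with hi=value and right with lo=value.
Preorder trace (stopping at first violation):
  at node 17 with bounds (-inf, +inf): OK
  at node 4 with bounds (-inf, 17): OK
  at node 11 with bounds (4, 17): OK
  at node 49 with bounds (17, +inf): OK
  at node 22 with bounds (17, 49): OK
  at node 38 with bounds (22, 49): OK
  at node 26 with bounds (22, 38): OK
  at node 48 with bounds (38, 49): OK
  at node 41 with bounds (38, 48): OK
No violation found at any node.
Result: Valid BST


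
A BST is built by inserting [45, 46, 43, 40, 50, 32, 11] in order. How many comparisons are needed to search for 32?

Search path for 32: 45 -> 43 -> 40 -> 32
Found: True
Comparisons: 4


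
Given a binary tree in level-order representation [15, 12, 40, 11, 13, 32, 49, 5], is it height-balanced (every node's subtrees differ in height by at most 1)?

Tree (level-order array): [15, 12, 40, 11, 13, 32, 49, 5]
Definition: a tree is height-balanced if, at every node, |h(left) - h(right)| <= 1 (empty subtree has height -1).
Bottom-up per-node check:
  node 5: h_left=-1, h_right=-1, diff=0 [OK], height=0
  node 11: h_left=0, h_right=-1, diff=1 [OK], height=1
  node 13: h_left=-1, h_right=-1, diff=0 [OK], height=0
  node 12: h_left=1, h_right=0, diff=1 [OK], height=2
  node 32: h_left=-1, h_right=-1, diff=0 [OK], height=0
  node 49: h_left=-1, h_right=-1, diff=0 [OK], height=0
  node 40: h_left=0, h_right=0, diff=0 [OK], height=1
  node 15: h_left=2, h_right=1, diff=1 [OK], height=3
All nodes satisfy the balance condition.
Result: Balanced


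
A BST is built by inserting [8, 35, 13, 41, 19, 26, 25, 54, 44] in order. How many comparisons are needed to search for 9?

Search path for 9: 8 -> 35 -> 13
Found: False
Comparisons: 3


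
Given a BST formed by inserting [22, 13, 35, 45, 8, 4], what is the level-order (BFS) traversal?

Tree insertion order: [22, 13, 35, 45, 8, 4]
Tree (level-order array): [22, 13, 35, 8, None, None, 45, 4]
BFS from the root, enqueuing left then right child of each popped node:
  queue [22] -> pop 22, enqueue [13, 35], visited so far: [22]
  queue [13, 35] -> pop 13, enqueue [8], visited so far: [22, 13]
  queue [35, 8] -> pop 35, enqueue [45], visited so far: [22, 13, 35]
  queue [8, 45] -> pop 8, enqueue [4], visited so far: [22, 13, 35, 8]
  queue [45, 4] -> pop 45, enqueue [none], visited so far: [22, 13, 35, 8, 45]
  queue [4] -> pop 4, enqueue [none], visited so far: [22, 13, 35, 8, 45, 4]
Result: [22, 13, 35, 8, 45, 4]


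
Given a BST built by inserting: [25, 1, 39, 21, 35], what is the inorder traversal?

Tree insertion order: [25, 1, 39, 21, 35]
Tree (level-order array): [25, 1, 39, None, 21, 35]
Inorder traversal: [1, 21, 25, 35, 39]


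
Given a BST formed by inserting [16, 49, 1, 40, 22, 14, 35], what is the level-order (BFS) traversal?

Tree insertion order: [16, 49, 1, 40, 22, 14, 35]
Tree (level-order array): [16, 1, 49, None, 14, 40, None, None, None, 22, None, None, 35]
BFS from the root, enqueuing left then right child of each popped node:
  queue [16] -> pop 16, enqueue [1, 49], visited so far: [16]
  queue [1, 49] -> pop 1, enqueue [14], visited so far: [16, 1]
  queue [49, 14] -> pop 49, enqueue [40], visited so far: [16, 1, 49]
  queue [14, 40] -> pop 14, enqueue [none], visited so far: [16, 1, 49, 14]
  queue [40] -> pop 40, enqueue [22], visited so far: [16, 1, 49, 14, 40]
  queue [22] -> pop 22, enqueue [35], visited so far: [16, 1, 49, 14, 40, 22]
  queue [35] -> pop 35, enqueue [none], visited so far: [16, 1, 49, 14, 40, 22, 35]
Result: [16, 1, 49, 14, 40, 22, 35]


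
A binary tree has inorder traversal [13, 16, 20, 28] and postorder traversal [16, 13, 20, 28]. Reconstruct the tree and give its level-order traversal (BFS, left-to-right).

Inorder:   [13, 16, 20, 28]
Postorder: [16, 13, 20, 28]
Algorithm: postorder visits root last, so walk postorder right-to-left;
each value is the root of the current inorder slice — split it at that
value, recurse on the right subtree first, then the left.
Recursive splits:
  root=28; inorder splits into left=[13, 16, 20], right=[]
  root=20; inorder splits into left=[13, 16], right=[]
  root=13; inorder splits into left=[], right=[16]
  root=16; inorder splits into left=[], right=[]
Reconstructed level-order: [28, 20, 13, 16]


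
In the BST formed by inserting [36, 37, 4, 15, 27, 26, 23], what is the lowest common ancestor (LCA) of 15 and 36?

Tree insertion order: [36, 37, 4, 15, 27, 26, 23]
Tree (level-order array): [36, 4, 37, None, 15, None, None, None, 27, 26, None, 23]
In a BST, the LCA of p=15, q=36 is the first node v on the
root-to-leaf path with p <= v <= q (go left if both < v, right if both > v).
Walk from root:
  at 36: 15 <= 36 <= 36, this is the LCA
LCA = 36


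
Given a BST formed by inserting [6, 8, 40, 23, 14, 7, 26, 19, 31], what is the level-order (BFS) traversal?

Tree insertion order: [6, 8, 40, 23, 14, 7, 26, 19, 31]
Tree (level-order array): [6, None, 8, 7, 40, None, None, 23, None, 14, 26, None, 19, None, 31]
BFS from the root, enqueuing left then right child of each popped node:
  queue [6] -> pop 6, enqueue [8], visited so far: [6]
  queue [8] -> pop 8, enqueue [7, 40], visited so far: [6, 8]
  queue [7, 40] -> pop 7, enqueue [none], visited so far: [6, 8, 7]
  queue [40] -> pop 40, enqueue [23], visited so far: [6, 8, 7, 40]
  queue [23] -> pop 23, enqueue [14, 26], visited so far: [6, 8, 7, 40, 23]
  queue [14, 26] -> pop 14, enqueue [19], visited so far: [6, 8, 7, 40, 23, 14]
  queue [26, 19] -> pop 26, enqueue [31], visited so far: [6, 8, 7, 40, 23, 14, 26]
  queue [19, 31] -> pop 19, enqueue [none], visited so far: [6, 8, 7, 40, 23, 14, 26, 19]
  queue [31] -> pop 31, enqueue [none], visited so far: [6, 8, 7, 40, 23, 14, 26, 19, 31]
Result: [6, 8, 7, 40, 23, 14, 26, 19, 31]


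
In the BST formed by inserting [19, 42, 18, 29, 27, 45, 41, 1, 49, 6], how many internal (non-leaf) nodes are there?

Tree built from: [19, 42, 18, 29, 27, 45, 41, 1, 49, 6]
Tree (level-order array): [19, 18, 42, 1, None, 29, 45, None, 6, 27, 41, None, 49]
Rule: An internal node has at least one child.
Per-node child counts:
  node 19: 2 child(ren)
  node 18: 1 child(ren)
  node 1: 1 child(ren)
  node 6: 0 child(ren)
  node 42: 2 child(ren)
  node 29: 2 child(ren)
  node 27: 0 child(ren)
  node 41: 0 child(ren)
  node 45: 1 child(ren)
  node 49: 0 child(ren)
Matching nodes: [19, 18, 1, 42, 29, 45]
Count of internal (non-leaf) nodes: 6
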